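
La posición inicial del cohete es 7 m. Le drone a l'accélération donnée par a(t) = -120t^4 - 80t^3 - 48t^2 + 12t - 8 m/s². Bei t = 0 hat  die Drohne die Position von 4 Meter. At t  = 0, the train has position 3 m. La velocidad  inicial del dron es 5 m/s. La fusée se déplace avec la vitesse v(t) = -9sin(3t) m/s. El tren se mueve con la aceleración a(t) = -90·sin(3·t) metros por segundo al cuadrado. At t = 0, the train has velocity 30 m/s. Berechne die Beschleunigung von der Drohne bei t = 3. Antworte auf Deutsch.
Wir haben die Beschleunigung a(t) = -120·t^4 - 80·t^3 - 48·t^2 + 12·t - 8. Durch Einsetzen von t = 3: a(3) = -12284.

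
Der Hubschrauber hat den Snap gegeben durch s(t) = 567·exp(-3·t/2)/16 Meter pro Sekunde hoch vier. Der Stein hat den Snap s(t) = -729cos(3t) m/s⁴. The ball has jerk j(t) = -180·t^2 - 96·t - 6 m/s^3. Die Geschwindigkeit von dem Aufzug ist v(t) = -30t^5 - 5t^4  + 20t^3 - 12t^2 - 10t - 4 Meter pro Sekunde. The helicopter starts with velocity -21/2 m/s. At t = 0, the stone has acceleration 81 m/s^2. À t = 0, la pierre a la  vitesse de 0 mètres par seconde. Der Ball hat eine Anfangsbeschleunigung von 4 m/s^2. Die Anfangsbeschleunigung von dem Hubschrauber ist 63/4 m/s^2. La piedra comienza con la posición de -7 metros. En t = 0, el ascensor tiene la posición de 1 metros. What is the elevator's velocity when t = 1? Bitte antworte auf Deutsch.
Wir haben die Geschwindigkeit v(t) = -30·t^5 - 5·t^4 + 20·t^3 - 12·t^2 - 10·t - 4. Durch Einsetzen von t = 1: v(1) = -41.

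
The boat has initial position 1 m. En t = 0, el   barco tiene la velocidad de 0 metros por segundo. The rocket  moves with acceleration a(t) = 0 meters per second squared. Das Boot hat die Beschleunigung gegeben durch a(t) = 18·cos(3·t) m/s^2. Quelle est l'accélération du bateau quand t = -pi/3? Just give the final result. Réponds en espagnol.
a(-pi/3) = -18.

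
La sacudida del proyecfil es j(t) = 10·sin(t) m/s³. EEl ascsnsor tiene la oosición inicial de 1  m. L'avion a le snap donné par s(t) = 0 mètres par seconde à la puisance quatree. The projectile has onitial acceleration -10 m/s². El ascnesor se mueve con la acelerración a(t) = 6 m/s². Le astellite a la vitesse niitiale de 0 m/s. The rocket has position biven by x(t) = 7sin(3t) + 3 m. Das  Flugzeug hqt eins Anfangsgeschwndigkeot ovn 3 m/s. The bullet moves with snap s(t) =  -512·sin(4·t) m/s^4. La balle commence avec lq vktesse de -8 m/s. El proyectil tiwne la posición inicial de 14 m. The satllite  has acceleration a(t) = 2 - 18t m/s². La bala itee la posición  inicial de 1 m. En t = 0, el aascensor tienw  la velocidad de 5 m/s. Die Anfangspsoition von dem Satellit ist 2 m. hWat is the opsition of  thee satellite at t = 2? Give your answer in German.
Wir müssen das Integral unserer Gleichung für die Beschleunigung a(t) = 2 - 18·t 2-mal finden. Das Integral von der Beschleunigung, mit v(0) = 0, ergibt die Geschwindigkeit: v(t) = t·(2 - 9·t). Mit ∫v(t)dt und Anwendung von x(0) = 2, finden wir x(t) = -3·t^3 + t^2 + 2. Wir haben die Position x(t) = -3·t^3 + t^2 + 2. Durch Einsetzen von t = 2: x(2) = -18.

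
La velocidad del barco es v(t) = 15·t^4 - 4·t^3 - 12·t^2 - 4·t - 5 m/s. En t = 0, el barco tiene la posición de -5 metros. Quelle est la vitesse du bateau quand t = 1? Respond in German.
Aus der Gleichung für die Geschwindigkeit v(t) = 15·t^4 - 4·t^3 - 12·t^2 - 4·t - 5, setzen wir t = 1 ein und erhalten v = -10.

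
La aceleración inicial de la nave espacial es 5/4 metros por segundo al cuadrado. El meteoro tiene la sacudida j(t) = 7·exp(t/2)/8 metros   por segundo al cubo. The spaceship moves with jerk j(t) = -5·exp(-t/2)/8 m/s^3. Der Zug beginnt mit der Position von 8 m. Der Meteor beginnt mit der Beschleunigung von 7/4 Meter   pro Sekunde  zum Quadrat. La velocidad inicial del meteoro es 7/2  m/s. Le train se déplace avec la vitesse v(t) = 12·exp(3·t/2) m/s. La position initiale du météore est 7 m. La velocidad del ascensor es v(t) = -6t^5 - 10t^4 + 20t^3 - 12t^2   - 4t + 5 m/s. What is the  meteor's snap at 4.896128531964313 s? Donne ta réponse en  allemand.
Um dies zu lösen, müssen wir 1 Ableitung unserer Gleichung für den Ruck j(t) = 7·exp(t/2)/8 nehmen. Die Ableitung von dem Ruck ergibt den Snap: s(t) = 7·exp(t/2)/16. Wir haben den Snap s(t) = 7·exp(t/2)/16. Durch Einsetzen von t = 4.896128531964313: s(4.896128531964313) = 5.06009720099506.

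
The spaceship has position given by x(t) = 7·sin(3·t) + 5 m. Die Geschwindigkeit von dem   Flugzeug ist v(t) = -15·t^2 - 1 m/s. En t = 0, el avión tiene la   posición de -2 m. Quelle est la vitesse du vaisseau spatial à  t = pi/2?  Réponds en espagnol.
Para resolver esto, necesitamos tomar 1 derivada de nuestra ecuación de la posición x(t) = 7·sin(3·t) + 5. Tomando d/dt de x(t), encontramos v(t) = 21·cos(3·t). Usando v(t) = 21·cos(3·t) y sustituyendo t = pi/2, encontramos v = 0.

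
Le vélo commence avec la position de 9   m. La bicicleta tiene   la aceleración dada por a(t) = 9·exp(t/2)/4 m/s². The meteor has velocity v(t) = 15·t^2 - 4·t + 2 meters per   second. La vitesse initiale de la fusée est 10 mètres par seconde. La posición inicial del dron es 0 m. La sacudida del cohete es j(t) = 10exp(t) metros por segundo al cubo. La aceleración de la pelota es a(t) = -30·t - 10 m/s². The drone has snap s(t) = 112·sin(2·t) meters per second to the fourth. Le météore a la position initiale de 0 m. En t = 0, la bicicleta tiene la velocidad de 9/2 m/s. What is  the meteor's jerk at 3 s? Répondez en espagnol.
Debemos derivar nuestra ecuación de la velocidad v(t) = 15·t^2 - 4·t + 2 2 veces. Tomando d/dt de v(t), encontramos a(t) = 30·t - 4. Tomando d/dt de a(t), encontramos j(t) = 30. De la ecuación de la sacudida j(t) = 30, sustituimos t = 3 para obtener j = 30.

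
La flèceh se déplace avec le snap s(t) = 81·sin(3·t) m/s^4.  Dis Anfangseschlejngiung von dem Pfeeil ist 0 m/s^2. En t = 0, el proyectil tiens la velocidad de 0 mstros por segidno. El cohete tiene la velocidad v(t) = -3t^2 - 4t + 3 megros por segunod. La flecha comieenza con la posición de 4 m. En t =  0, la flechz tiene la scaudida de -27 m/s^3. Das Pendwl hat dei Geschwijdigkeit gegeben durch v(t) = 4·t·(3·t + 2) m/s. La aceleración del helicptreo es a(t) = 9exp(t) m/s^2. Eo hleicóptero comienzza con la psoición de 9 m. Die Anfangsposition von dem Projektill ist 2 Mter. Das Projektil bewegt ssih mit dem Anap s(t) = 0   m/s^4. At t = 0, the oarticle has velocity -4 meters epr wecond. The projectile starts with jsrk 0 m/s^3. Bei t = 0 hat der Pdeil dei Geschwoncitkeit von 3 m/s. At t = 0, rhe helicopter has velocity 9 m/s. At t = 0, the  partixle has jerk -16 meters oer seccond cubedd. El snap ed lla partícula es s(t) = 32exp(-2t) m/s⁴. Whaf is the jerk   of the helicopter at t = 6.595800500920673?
We must differentiate our acceleration equation a(t) = 9·exp(t) 1 time. Taking d/dt of a(t), we find j(t) = 9·exp(t). Using j(t) = 9·exp(t) and substituting t = 6.595800500920673, we find j = 6588.13167540416.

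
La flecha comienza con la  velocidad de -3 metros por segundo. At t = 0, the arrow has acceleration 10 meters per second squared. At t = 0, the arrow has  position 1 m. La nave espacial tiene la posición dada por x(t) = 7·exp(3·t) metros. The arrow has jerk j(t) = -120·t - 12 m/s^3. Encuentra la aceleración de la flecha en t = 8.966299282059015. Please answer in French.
Nous devons intégrer notre équation du jerk j(t) = -120·t - 12 1 fois. L'intégrale du jerk, avec a(0) = 10, donne l'accélération: a(t) = -60·t^2 - 12·t + 10. Nous avons l'accélération a(t) = -60·t^2 - 12·t + 10. En substituant t = 8.966299282059015: a(8.966299282059015) = -4921.26696031183.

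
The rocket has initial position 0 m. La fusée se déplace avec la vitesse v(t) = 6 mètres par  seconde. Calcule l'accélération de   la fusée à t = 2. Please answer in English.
To solve this, we need to take 1 derivative of our velocity equation v(t) = 6. Taking d/dt of v(t), we find a(t) = 0. We have acceleration a(t) = 0. Substituting t = 2: a(2) = 0.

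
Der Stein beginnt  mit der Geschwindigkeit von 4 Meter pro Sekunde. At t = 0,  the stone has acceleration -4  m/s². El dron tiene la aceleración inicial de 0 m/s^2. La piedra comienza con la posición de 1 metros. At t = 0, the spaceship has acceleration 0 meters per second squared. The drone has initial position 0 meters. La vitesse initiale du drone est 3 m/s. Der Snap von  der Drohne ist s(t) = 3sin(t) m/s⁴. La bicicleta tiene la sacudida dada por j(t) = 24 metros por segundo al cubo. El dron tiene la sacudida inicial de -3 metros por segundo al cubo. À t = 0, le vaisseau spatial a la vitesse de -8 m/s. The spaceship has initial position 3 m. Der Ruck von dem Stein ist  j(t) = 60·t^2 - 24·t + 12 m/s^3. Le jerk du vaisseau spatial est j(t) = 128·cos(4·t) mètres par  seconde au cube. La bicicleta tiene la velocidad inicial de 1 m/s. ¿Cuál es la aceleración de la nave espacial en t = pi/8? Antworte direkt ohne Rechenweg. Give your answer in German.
Die Beschleunigung bei t = pi/8 ist a = 32.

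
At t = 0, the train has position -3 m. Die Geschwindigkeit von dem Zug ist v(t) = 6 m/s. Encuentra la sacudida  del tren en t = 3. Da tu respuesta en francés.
Pour résoudre ceci, nous devons prendre 2 dérivées de notre équation de la vitesse v(t) = 6. En prenant d/dt de v(t), nous trouvons a(t) = 0. La dérivée de l'accélération donne le jerk: j(t) = 0. De l'équation du jerk j(t) = 0, nous substituons t = 3 pour obtenir j = 0.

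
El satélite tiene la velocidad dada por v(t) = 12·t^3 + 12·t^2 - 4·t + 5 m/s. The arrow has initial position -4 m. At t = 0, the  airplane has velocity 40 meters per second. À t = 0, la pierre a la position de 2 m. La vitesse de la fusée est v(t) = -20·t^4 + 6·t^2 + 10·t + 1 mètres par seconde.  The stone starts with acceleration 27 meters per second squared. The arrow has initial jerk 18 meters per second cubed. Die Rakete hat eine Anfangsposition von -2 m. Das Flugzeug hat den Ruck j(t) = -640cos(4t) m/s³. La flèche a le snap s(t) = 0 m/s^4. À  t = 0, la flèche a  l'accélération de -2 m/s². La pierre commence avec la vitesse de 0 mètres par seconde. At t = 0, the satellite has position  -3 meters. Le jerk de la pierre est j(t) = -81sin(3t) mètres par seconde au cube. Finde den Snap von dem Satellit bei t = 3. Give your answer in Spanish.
Partiendo de la velocidad v(t) = 12·t^3 + 12·t^2 - 4·t + 5, tomamos 3 derivadas. La derivada de la velocidad da la aceleración: a(t) = 36·t^2 + 24·t - 4. Tomando d/dt de a(t), encontramos j(t) = 72·t + 24. Derivando la sacudida, obtenemos el snap: s(t) = 72. Tenemos el snap s(t) = 72. Sustituyendo t = 3: s(3) = 72.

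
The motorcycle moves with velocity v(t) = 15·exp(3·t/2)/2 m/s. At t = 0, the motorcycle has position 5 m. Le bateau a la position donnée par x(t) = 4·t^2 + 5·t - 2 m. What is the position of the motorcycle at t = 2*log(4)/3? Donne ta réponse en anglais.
We must find the integral of our velocity equation v(t) = 15·exp(3·t/2)/2 1 time. The integral of velocity, with x(0) = 5, gives position: x(t) = 5·exp(3·t/2). We have position x(t) = 5·exp(3·t/2). Substituting t = 2*log(4)/3: x(2*log(4)/3) = 20.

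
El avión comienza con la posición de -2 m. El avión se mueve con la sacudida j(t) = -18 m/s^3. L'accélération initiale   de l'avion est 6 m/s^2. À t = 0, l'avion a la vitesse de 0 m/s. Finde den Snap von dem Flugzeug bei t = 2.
Ausgehend von dem Ruck j(t) = -18, nehmen wir 1 Ableitung. Die Ableitung von dem Ruck ergibt den Snap: s(t) = 0. Aus der Gleichung für den Snap s(t) = 0, setzen wir t = 2 ein und erhalten s = 0.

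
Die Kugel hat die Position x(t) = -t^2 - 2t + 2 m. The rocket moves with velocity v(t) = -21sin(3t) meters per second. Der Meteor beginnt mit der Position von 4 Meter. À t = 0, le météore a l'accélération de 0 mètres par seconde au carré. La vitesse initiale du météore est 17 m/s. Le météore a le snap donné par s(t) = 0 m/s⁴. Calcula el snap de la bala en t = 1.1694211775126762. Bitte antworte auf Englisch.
To solve this, we need to take 4 derivatives of our position equation x(t) = -t^2 - 2·t + 2. Differentiating position, we get velocity: v(t) = -2·t - 2. Taking d/dt of v(t), we find a(t) = -2. The derivative of acceleration gives jerk: j(t) = 0. Taking d/dt of j(t), we find s(t) = 0. From the given snap equation s(t) = 0, we substitute t = 1.1694211775126762 to get s = 0.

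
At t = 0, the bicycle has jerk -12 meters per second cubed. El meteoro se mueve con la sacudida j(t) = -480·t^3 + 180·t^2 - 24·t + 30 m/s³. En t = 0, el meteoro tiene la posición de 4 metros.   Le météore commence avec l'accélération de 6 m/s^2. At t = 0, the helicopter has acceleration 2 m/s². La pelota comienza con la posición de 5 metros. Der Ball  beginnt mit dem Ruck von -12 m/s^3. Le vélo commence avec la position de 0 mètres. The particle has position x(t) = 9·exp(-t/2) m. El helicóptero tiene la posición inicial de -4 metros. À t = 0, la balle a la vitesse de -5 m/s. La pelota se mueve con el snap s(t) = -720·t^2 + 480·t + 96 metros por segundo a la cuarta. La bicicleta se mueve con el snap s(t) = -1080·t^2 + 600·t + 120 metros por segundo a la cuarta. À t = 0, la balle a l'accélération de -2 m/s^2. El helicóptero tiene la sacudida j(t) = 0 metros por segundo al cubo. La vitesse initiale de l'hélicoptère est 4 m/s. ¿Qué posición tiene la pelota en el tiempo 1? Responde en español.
Partiendo del snap s(t) = -720·t^2 + 480·t + 96, tomamos 4 integrales. La antiderivada del snap es la sacudida. Usando j(0) = -12, obtenemos j(t) = -240·t^3 + 240·t^2 + 96·t - 12. La integral de la sacudida es la aceleración. Usando a(0) = -2, obtenemos a(t) = -60·t^4 + 80·t^3 + 48·t^2 - 12·t - 2. Integrando la aceleración y usando la condición inicial v(0) = -5, obtenemos v(t) = -12·t^5 + 20·t^4 + 16·t^3 - 6·t^2 - 2·t - 5. La integral de la velocidad, con x(0) = 5, da la posición: x(t) = -2·t^6 + 4·t^5 + 4·t^4 - 2·t^3 - t^2 - 5·t + 5. De la ecuación de la posición x(t) = -2·t^6 + 4·t^5 + 4·t^4 - 2·t^3 - t^2 - 5·t + 5, sustituimos t = 1 para obtener x = 3.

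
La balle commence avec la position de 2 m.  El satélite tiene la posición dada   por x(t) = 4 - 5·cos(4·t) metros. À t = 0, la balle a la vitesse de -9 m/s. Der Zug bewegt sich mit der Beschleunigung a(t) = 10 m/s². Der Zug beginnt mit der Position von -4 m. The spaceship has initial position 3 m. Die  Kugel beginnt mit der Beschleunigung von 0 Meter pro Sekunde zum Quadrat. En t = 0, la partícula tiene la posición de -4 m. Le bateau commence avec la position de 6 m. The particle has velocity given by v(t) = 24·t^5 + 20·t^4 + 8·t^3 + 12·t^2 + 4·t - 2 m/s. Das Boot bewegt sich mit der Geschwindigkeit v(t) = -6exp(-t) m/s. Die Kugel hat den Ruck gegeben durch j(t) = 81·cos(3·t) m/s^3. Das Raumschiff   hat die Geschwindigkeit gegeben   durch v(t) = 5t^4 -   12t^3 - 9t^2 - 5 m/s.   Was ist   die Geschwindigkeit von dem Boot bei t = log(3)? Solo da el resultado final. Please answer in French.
À t = log(3), v = -2.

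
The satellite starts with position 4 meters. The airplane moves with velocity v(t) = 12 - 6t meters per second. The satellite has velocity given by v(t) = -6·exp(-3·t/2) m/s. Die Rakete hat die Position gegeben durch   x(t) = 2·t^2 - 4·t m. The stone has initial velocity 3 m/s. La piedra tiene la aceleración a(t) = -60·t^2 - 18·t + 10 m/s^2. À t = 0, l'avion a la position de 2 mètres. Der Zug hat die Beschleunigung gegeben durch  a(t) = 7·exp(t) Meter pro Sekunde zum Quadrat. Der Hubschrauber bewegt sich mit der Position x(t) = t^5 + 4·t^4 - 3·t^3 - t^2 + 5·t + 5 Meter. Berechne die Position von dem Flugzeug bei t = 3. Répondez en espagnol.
Para resolver esto, necesitamos tomar 1 antiderivada de nuestra ecuación de la velocidad v(t) = 12 - 6·t. La integral de la velocidad es la posición. Usando x(0) = 2, obtenemos x(t) = -3·t^2 + 12·t + 2. De la ecuación de la posición x(t) = -3·t^2 + 12·t + 2, sustituimos t = 3 para obtener x = 11.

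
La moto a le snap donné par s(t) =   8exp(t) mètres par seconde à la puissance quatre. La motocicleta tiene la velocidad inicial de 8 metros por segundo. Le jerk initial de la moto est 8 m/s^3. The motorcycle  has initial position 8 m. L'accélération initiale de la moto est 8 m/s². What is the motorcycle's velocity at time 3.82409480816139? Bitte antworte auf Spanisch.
Debemos encontrar la antiderivada de nuestra ecuación del snap s(t) = 8·exp(t) 3 veces. Tomando ∫s(t)dt y aplicando j(0) = 8, encontramos j(t) = 8·exp(t). Tomando ∫j(t)dt y aplicando a(0) = 8, encontramos a(t) = 8·exp(t). Integrando la aceleración y usando la condición inicial v(0) = 8, obtenemos v(t) = 8·exp(t). Tenemos la velocidad v(t) = 8·exp(t). Sustituyendo t = 3.82409480816139: v(3.82409480816139) = 366.330653287197.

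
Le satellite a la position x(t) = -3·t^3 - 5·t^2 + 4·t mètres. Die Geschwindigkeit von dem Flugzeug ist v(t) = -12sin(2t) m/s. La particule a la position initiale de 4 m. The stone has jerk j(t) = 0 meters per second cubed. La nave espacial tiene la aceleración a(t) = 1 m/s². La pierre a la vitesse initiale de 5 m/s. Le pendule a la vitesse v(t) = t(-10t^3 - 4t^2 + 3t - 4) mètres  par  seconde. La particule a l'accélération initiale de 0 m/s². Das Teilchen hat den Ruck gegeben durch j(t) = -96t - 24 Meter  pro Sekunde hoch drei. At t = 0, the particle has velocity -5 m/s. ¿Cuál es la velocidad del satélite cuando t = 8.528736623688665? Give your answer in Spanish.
Para resolver esto, necesitamos tomar 1 derivada de nuestra ecuación de la posición x(t) = -3·t^3 - 5·t^2 + 4·t. La derivada de la posición da la velocidad: v(t) = -9·t^2 - 10·t + 4. De la ecuación de la velocidad v(t) = -9·t^2 - 10·t + 4, sustituimos t = 8.528736623688665 para obtener v = -735.941501803122.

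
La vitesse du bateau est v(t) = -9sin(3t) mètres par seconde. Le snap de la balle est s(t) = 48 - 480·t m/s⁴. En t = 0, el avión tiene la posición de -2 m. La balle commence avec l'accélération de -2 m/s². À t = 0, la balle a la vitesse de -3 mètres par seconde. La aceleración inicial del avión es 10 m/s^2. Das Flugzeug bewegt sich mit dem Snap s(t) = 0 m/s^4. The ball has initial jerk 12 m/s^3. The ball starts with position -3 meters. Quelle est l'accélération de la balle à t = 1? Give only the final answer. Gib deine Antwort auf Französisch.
À t = 1, a = -46.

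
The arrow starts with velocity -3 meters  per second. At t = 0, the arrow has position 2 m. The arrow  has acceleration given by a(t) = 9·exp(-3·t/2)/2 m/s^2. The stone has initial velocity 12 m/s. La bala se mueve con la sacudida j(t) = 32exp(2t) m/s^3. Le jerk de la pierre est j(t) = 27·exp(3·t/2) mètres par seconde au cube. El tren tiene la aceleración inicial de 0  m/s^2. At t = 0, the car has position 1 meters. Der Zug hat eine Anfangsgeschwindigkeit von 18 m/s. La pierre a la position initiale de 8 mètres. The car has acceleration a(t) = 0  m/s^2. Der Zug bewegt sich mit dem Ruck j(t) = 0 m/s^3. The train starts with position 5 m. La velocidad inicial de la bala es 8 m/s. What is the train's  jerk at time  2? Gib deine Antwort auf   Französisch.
De l'équation du jerk j(t) = 0, nous substituons t = 2 pour obtenir j = 0.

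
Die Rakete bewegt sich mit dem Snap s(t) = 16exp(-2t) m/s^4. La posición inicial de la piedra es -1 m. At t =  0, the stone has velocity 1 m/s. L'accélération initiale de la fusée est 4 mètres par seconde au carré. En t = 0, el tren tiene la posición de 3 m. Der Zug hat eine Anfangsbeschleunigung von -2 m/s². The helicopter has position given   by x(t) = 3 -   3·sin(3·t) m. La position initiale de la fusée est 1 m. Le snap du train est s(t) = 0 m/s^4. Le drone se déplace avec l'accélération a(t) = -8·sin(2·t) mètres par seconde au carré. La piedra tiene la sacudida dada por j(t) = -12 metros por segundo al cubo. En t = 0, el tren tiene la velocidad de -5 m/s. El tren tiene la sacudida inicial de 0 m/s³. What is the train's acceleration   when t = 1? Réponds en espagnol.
Para resolver esto, necesitamos tomar 2 integrales de nuestra ecuación del snap s(t) = 0. La integral del snap es la sacudida. Usando j(0) = 0, obtenemos j(t) = 0. Tomando ∫j(t)dt y aplicando a(0) = -2, encontramos a(t) = -2. Tenemos la aceleración a(t) = -2. Sustituyendo t = 1: a(1) = -2.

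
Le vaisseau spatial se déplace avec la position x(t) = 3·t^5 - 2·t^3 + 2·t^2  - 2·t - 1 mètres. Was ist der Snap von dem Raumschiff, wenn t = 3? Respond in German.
Wir müssen unsere Gleichung für die Position x(t) = 3·t^5 - 2·t^3 + 2·t^2 - 2·t - 1 4-mal ableiten. Mit d/dt von x(t) finden wir v(t) = 15·t^4 - 6·t^2 + 4·t - 2. Durch Ableiten von der Geschwindigkeit erhalten wir die Beschleunigung: a(t) = 60·t^3 - 12·t + 4. Die Ableitung von der Beschleunigung ergibt den Ruck: j(t) = 180·t^2 - 12. Die Ableitung von dem Ruck ergibt den Snap: s(t) = 360·t. Wir haben den Snap s(t) = 360·t. Durch Einsetzen von t = 3: s(3) = 1080.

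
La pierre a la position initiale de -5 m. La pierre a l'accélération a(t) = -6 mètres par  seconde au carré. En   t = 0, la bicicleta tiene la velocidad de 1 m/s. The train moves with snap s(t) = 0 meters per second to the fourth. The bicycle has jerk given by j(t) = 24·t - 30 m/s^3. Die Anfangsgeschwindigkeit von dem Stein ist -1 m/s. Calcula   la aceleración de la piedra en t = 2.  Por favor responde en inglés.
From the given acceleration equation a(t) = -6, we substitute t = 2 to get a = -6.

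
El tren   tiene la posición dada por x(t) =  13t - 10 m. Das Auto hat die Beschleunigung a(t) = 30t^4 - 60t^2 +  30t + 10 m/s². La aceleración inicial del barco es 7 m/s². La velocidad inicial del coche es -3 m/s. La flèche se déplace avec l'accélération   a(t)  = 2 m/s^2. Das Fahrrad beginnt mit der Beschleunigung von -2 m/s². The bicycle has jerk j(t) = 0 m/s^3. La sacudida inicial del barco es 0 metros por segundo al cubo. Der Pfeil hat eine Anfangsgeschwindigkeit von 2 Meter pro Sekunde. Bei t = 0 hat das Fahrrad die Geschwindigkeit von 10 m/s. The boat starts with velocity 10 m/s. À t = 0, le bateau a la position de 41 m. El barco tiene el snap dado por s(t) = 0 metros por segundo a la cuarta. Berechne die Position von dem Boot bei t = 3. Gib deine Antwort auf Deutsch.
Wir müssen unsere Gleichung für den Snap s(t) = 0 4-mal integrieren. Durch Integration von dem Snap und Verwendung der Anfangsbedingung j(0) = 0, erhalten wir j(t) = 0. Die Stammfunktion von dem Ruck, mit a(0) = 7, ergibt die Beschleunigung: a(t) = 7. Die Stammfunktion von der Beschleunigung ist die Geschwindigkeit. Mit v(0) = 10 erhalten wir v(t) = 7·t + 10. Das Integral von der Geschwindigkeit ist die Position. Mit x(0) = 41 erhalten wir x(t) = 7·t^2/2 + 10·t + 41. Wir haben die Position x(t) = 7·t^2/2 + 10·t + 41. Durch Einsetzen von t = 3: x(3) = 205/2.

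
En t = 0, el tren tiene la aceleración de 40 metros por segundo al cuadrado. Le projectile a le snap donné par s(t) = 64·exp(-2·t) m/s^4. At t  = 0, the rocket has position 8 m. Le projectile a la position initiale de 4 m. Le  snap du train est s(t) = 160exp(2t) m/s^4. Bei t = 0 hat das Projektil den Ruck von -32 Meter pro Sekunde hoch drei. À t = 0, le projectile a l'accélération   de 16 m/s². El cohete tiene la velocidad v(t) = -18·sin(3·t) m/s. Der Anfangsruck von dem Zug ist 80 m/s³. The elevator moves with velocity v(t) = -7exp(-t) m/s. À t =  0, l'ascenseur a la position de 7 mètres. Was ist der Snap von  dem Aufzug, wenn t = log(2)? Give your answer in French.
Pour résoudre ceci, nous devons prendre 3 dérivées de notre équation de la vitesse v(t) = -7·exp(-t). En prenant d/dt de v(t), nous trouvons a(t) = 7·exp(-t). La dérivée de l'accélération donne le jerk: j(t) = -7·exp(-t). En dérivant le jerk, nous obtenons le snap: s(t) = 7·exp(-t). Nous avons le snap s(t) = 7·exp(-t). En substituant t = log(2): s(log(2)) = 7/2.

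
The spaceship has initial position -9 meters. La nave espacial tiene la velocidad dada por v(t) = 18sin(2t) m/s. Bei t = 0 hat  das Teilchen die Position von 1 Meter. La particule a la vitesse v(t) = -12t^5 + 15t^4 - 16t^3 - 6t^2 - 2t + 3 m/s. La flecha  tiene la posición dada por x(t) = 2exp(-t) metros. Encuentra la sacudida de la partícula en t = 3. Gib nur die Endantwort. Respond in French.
Le jerk à t = 3 est j = -5160.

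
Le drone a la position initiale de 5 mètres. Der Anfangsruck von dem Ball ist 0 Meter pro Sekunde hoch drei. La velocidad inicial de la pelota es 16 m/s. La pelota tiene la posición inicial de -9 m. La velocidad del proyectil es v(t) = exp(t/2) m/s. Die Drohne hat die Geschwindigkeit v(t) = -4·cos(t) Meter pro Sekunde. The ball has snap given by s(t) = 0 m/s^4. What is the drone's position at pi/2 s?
We need to integrate our velocity equation v(t) = -4·cos(t) 1 time. The antiderivative of velocity is position. Using x(0) = 5, we get x(t) = 5 - 4·sin(t). We have position x(t) = 5 - 4·sin(t). Substituting t = pi/2: x(pi/2) = 1.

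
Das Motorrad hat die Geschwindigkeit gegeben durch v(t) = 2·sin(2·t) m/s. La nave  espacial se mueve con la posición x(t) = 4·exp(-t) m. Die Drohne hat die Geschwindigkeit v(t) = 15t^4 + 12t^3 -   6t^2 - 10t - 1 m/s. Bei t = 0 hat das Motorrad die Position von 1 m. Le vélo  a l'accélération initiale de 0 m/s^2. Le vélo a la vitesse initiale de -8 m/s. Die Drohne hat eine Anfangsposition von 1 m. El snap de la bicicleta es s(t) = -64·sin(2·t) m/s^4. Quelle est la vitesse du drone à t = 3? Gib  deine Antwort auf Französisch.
De l'équation de la vitesse v(t) = 15·t^4 + 12·t^3 - 6·t^2 - 10·t - 1, nous substituons t = 3 pour obtenir v = 1454.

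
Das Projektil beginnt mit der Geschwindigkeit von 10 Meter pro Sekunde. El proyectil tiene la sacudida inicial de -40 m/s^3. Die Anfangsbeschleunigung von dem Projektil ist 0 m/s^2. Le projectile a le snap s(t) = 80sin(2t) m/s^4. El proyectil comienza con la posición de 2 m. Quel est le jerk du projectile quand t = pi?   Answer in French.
Nous devons intégrer notre équation du snap s(t) = 80·sin(2·t) 1 fois. En prenant ∫s(t)dt et en appliquant j(0) = -40, nous trouvons j(t) = -40·cos(2·t). De l'équation du jerk j(t) = -40·cos(2·t), nous substituons t = pi pour obtenir j = -40.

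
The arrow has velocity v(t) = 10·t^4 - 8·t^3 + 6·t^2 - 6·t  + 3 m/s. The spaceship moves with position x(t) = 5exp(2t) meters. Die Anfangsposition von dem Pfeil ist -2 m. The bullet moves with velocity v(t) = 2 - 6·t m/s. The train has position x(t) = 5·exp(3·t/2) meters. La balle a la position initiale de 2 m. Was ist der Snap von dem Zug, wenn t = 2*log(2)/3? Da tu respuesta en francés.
Nous devons dériver notre équation de la position x(t) = 5·exp(3·t/2) 4 fois. La dérivée de la position donne la vitesse: v(t) = 15·exp(3·t/2)/2. En dérivant la vitesse, nous obtenons l'accélération: a(t) = 45·exp(3·t/2)/4. En prenant d/dt de a(t), nous trouvons j(t) = 135·exp(3·t/2)/8. La dérivée du jerk donne le snap: s(t) = 405·exp(3·t/2)/16. Nous avons le snap s(t) = 405·exp(3·t/2)/16. En substituant t = 2*log(2)/3: s(2*log(2)/3) = 405/8.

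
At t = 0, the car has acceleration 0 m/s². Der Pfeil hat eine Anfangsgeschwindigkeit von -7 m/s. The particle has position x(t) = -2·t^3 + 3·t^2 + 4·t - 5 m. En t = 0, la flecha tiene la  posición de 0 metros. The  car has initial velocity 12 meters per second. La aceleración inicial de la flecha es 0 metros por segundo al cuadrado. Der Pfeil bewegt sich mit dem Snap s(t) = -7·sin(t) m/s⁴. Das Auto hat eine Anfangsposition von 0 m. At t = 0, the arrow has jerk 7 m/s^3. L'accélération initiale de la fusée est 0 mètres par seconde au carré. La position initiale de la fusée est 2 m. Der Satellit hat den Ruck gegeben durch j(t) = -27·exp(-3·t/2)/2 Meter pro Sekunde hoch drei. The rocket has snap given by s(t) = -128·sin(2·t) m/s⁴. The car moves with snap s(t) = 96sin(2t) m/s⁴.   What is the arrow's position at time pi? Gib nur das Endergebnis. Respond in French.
La position à t = pi est x = 0.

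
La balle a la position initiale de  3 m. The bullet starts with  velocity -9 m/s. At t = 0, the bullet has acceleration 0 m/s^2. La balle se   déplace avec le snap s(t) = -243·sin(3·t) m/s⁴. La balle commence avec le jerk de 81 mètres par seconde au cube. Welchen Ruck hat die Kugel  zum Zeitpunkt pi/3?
Ausgehend von dem Snap s(t) = -243·sin(3·t), nehmen wir 1 Stammfunktion. Das Integral von dem Snap ist der Ruck. Mit j(0) = 81 erhalten wir j(t) = 81·cos(3·t). Aus der Gleichung für den Ruck j(t) = 81·cos(3·t), setzen wir t = pi/3 ein und erhalten j = -81.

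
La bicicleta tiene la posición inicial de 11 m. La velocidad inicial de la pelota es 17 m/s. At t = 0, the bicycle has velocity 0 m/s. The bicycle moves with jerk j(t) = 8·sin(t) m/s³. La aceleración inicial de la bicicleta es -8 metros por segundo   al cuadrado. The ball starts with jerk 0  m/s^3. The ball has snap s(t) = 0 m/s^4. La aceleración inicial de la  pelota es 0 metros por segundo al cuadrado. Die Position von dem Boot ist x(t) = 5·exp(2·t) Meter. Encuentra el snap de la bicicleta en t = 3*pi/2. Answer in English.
Starting from jerk j(t) = 8·sin(t), we take 1 derivative. The derivative of jerk gives snap: s(t) = 8·cos(t). We have snap s(t) = 8·cos(t). Substituting t = 3*pi/2: s(3*pi/2) = 0.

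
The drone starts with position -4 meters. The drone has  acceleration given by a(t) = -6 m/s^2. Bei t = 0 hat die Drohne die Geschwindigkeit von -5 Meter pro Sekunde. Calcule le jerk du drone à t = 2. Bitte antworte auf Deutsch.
Ausgehend von der Beschleunigung a(t) = -6, nehmen wir 1 Ableitung. Durch Ableiten von der Beschleunigung erhalten wir den Ruck: j(t) = 0. Aus der Gleichung für den Ruck j(t) = 0, setzen wir t = 2 ein und erhalten j = 0.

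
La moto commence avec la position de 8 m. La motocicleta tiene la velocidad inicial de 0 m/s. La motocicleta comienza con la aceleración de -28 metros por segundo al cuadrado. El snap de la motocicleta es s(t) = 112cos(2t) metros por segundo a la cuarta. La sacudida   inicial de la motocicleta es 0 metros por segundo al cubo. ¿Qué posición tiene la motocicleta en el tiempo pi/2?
Para resolver esto, necesitamos tomar 4 antiderivadas de nuestra ecuación del snap s(t) = 112·cos(2·t). Integrando el snap y usando la condición inicial j(0) = 0, obtenemos j(t) = 56·sin(2·t). Tomando ∫j(t)dt y aplicando a(0) = -28, encontramos a(t) = -28·cos(2·t). La antiderivada de la aceleración es la velocidad. Usando v(0) = 0, obtenemos v(t) = -14·sin(2·t). La antiderivada de la velocidad, con x(0) = 8, da la posición: x(t) = 7·cos(2·t) + 1. De la ecuación de la posición x(t) = 7·cos(2·t) + 1, sustituimos t = pi/2 para obtener x = -6.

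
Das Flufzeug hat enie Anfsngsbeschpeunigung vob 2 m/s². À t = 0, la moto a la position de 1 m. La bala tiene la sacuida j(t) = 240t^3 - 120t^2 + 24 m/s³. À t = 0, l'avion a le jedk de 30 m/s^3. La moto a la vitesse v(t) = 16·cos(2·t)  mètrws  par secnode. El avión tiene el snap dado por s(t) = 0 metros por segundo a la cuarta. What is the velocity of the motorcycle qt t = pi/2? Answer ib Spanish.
Usando v(t) = 16·cos(2·t) y sustituyendo t = pi/2, encontramos v = -16.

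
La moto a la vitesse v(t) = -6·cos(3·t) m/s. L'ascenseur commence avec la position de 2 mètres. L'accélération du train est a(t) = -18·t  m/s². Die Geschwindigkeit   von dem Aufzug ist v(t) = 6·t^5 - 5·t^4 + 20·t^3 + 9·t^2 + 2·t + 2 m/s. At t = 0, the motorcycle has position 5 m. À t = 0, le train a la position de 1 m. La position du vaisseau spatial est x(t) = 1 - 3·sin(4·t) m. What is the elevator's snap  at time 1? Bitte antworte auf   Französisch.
En partant de la vitesse v(t) = 6·t^5 - 5·t^4 + 20·t^3 + 9·t^2 + 2·t + 2, nous prenons 3 dérivées. En prenant d/dt de v(t), nous trouvons a(t) = 30·t^4 - 20·t^3 + 60·t^2 + 18·t + 2. En prenant d/dt de a(t), nous trouvons j(t) = 120·t^3 - 60·t^2 + 120·t + 18. En dérivant le jerk, nous obtenons le snap: s(t) = 360·t^2 - 120·t + 120. Nous avons le snap s(t) = 360·t^2 - 120·t + 120. En substituant t = 1: s(1) = 360.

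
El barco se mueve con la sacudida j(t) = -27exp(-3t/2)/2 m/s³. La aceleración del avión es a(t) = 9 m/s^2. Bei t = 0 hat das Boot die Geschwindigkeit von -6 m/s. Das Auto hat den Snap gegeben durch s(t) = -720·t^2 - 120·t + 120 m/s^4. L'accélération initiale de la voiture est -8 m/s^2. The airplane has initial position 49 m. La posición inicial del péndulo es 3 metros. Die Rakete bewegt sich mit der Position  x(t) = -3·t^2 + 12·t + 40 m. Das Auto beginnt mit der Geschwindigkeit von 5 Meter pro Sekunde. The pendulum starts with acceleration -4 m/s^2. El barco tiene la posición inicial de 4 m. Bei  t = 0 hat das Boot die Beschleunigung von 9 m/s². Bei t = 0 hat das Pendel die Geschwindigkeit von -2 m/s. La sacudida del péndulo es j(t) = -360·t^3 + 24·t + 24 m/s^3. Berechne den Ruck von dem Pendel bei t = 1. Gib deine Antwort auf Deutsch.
Mit j(t) = -360·t^3 + 24·t + 24 und Einsetzen von t = 1, finden wir j = -312.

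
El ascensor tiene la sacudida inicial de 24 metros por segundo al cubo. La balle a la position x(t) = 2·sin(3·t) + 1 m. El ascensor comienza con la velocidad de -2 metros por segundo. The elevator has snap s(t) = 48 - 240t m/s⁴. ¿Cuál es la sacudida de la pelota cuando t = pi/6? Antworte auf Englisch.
We must differentiate our position equation x(t) = 2·sin(3·t) + 1 3 times. The derivative of position gives velocity: v(t) = 6·cos(3·t). Differentiating velocity, we get acceleration: a(t) = -18·sin(3·t). The derivative of acceleration gives jerk: j(t) = -54·cos(3·t). Using j(t) = -54·cos(3·t) and substituting t = pi/6, we find j = 0.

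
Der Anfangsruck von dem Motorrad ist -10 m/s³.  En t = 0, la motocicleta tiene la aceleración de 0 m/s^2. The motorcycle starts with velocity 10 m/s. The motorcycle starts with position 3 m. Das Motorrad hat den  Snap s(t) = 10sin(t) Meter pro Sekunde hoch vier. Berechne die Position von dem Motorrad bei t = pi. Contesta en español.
Necesitamos integrar nuestra ecuación del snap s(t) = 10·sin(t) 4 veces. Tomando ∫s(t)dt y aplicando j(0) = -10, encontramos j(t) = -10·cos(t). La antiderivada de la sacudida es la aceleración. Usando a(0) = 0, obtenemos a(t) = -10·sin(t). La integral de la aceleración es la velocidad. Usando v(0) = 10, obtenemos v(t) = 10·cos(t). Tomando ∫v(t)dt y aplicando x(0) = 3, encontramos x(t) = 10·sin(t) + 3. De la ecuación de la posición x(t) = 10·sin(t) + 3, sustituimos t = pi para obtener x = 3.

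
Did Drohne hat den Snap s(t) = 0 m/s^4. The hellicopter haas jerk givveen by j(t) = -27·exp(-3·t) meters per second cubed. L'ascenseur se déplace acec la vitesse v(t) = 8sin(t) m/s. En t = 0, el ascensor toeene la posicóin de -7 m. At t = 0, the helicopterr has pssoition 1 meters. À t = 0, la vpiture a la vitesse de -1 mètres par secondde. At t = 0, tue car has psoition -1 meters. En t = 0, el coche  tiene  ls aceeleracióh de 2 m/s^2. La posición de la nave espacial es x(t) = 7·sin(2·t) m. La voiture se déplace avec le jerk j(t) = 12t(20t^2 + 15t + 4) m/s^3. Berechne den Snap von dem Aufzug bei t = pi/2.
Wir müssen unsere Gleichung für die Geschwindigkeit v(t) = 8·sin(t) 3-mal ableiten. Durch Ableiten von der Geschwindigkeit erhalten wir die Beschleunigung: a(t) = 8·cos(t). Mit d/dt von a(t) finden wir j(t) = -8·sin(t). Durch Ableiten von dem Ruck erhalten wir den Snap: s(t) = -8·cos(t). Mit s(t) = -8·cos(t) und Einsetzen von t = pi/2, finden wir s = 0.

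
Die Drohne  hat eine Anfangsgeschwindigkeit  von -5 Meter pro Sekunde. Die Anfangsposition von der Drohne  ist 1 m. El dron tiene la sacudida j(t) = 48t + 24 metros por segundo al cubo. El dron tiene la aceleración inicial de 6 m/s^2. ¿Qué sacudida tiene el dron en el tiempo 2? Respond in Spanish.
Usando j(t) = 48·t + 24 y sustituyendo t = 2, encontramos j = 120.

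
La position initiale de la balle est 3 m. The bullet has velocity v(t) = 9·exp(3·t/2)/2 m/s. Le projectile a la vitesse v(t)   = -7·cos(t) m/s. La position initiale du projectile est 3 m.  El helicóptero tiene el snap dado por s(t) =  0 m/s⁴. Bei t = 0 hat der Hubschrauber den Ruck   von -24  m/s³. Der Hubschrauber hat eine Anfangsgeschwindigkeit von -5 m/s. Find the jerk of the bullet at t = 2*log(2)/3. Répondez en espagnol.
Para resolver esto, necesitamos tomar 2 derivadas de nuestra ecuación de la velocidad v(t) = 9·exp(3·t/2)/2. Derivando la velocidad, obtenemos la aceleración: a(t) = 27·exp(3·t/2)/4. Derivando la aceleración, obtenemos la sacudida: j(t) = 81·exp(3·t/2)/8. Usando j(t) = 81·exp(3·t/2)/8 y sustituyendo t = 2*log(2)/3, encontramos j = 81/4.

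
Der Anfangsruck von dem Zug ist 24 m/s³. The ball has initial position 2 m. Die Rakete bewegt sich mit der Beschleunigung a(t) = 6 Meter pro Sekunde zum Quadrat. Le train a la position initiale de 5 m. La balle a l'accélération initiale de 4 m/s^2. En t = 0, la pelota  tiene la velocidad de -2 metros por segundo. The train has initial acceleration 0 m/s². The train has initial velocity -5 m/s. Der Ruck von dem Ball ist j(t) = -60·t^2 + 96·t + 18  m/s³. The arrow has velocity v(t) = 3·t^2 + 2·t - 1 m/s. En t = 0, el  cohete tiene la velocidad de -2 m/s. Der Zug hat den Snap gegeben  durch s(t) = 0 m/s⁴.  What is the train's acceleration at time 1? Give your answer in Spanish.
Debemos encontrar la antiderivada de nuestra ecuación del snap s(t) = 0 2 veces. La antiderivada del snap, con j(0) = 24, da la sacudida: j(t) = 24. La antiderivada de la sacudida, con a(0) = 0, da la aceleración: a(t) = 24·t. Tenemos la aceleración a(t) = 24·t. Sustituyendo t = 1: a(1) = 24.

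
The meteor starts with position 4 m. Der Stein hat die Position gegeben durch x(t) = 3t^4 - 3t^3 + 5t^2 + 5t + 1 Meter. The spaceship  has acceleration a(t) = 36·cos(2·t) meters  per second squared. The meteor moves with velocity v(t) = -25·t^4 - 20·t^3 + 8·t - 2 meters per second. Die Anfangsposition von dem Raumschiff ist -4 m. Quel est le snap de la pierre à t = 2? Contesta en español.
Partiendo de la posición x(t) = 3·t^4 - 3·t^3 + 5·t^2 + 5·t + 1, tomamos 4 derivadas. Tomando d/dt de x(t), encontramos v(t) = 12·t^3 - 9·t^2 + 10·t + 5. La derivada de la velocidad da la aceleración: a(t) = 36·t^2 - 18·t + 10. Derivando la aceleración, obtenemos la sacudida: j(t) = 72·t - 18. Tomando d/dt de j(t), encontramos s(t) = 72. Usando s(t) = 72 y sustituyendo t = 2, encontramos s = 72.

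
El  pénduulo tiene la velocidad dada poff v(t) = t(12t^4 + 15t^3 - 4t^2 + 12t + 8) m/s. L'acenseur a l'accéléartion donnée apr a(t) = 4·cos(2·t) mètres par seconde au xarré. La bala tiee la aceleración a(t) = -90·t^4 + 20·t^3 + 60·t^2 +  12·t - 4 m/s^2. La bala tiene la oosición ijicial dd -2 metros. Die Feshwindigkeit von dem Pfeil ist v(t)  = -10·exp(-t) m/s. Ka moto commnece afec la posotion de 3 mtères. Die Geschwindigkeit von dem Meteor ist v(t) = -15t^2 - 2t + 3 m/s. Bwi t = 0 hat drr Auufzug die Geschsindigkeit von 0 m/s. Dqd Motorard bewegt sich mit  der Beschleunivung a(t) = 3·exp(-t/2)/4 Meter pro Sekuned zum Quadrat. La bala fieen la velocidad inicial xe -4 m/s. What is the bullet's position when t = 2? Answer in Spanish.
Para resolver esto, necesitamos tomar 2 antiderivadas de nuestra ecuación de la aceleración a(t) = -90·t^4 + 20·t^3 + 60·t^2 + 12·t - 4. La antiderivada de la aceleración, con v(0) = -4, da la velocidad: v(t) = -18·t^5 + 5·t^4 + 20·t^3 + 6·t^2 - 4·t - 4. La antiderivada de la velocidad, con x(0) = -2, da la posición: x(t) = -3·t^6 + t^5 + 5·t^4 + 2·t^3 - 2·t^2 - 4·t - 2. Usando x(t) = -3·t^6 + t^5 + 5·t^4 + 2·t^3 - 2·t^2 - 4·t - 2 y sustituyendo t = 2, encontramos x = -82.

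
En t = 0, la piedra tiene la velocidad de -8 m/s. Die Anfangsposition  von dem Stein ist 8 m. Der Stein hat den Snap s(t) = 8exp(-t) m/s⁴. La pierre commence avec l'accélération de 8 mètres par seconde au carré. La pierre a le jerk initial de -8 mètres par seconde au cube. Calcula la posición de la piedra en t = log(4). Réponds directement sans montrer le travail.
La respuesta es 2.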